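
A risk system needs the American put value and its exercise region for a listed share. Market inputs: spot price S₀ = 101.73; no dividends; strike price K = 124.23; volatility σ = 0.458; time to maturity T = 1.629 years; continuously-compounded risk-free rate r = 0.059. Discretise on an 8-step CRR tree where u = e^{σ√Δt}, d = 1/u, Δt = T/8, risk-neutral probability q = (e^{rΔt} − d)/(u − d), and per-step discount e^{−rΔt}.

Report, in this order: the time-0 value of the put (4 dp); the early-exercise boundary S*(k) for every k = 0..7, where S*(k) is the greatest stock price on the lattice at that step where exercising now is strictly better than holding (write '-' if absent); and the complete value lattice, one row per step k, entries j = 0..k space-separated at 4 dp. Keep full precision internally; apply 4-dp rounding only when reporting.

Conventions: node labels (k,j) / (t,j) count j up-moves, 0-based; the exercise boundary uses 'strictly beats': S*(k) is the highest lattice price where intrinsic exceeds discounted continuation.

price = 33.6174
boundary = - - 67.2878 54.7243 67.2878 54.7243 67.2878 82.7356
tree:
33.6174
44.4205 22.6494
56.9422 31.8457 13.1616
69.5057 43.3670 20.0470 5.9620
79.7235 56.9422 29.6129 10.0890 1.5977
88.0335 69.5057 42.0871 16.7153 3.0951 0.0000
94.7918 79.7235 56.9422 26.9003 5.9957 0.0000 0.0000
100.2883 88.0335 69.5057 41.4944 11.6148 0.0000 0.0000 0.0000
104.7586 94.7918 79.7235 56.9422 22.5000 0.0000 0.0000 0.0000 0.0000

Δt=0.20363, u=1.22958, d=0.81329, q=0.47755, disc=e^(-rΔt)=0.98806
k=8 terminal: V=max(K-S,0) → 104.7586 94.7918 79.7235 56.9422 22.5000 0.0000 0.0000 0.0000 0.0000
k=7: j=0 S=23.9417 intr=100.2883 cont=98.8048 V=100.2883[EX]; j=1 S=36.1965 intr=88.0335 cont=86.5499 V=88.0335[EX]; j=2 S=54.7243 intr=69.5057 cont=68.0222 V=69.5057[EX]; j=3 S=82.7356 intr=41.4944 cont=40.0108 V=41.4944[EX]; j=4 S=125.0851 intr=0.0000 cont=11.6148 V=11.6148[hold]; j=5 S=189.1116 intr=0.0000 cont=0.0000 V=0.0000[hold]; j=6 S=285.9111 intr=0.0000 cont=0.0000 V=0.0000[hold]; j=7 S=432.2587 intr=0.0000 cont=0.0000 V=0.0000[hold]  S*(7)=82.7356
k=6: j=0 S=29.4382 intr=94.7918 cont=93.3083 V=94.7918[EX]; j=1 S=44.5065 intr=79.7235 cont=78.2399 V=79.7235[EX]; j=2 S=67.2878 intr=56.9422 cont=55.4587 V=56.9422[EX]; j=3 S=101.7300 intr=22.5000 cont=26.9003 V=26.9003[hold]; j=4 S=153.8019 intr=0.0000 cont=5.9957 V=5.9957[hold]; j=5 S=232.5276 intr=0.0000 cont=0.0000 V=0.0000[hold]; j=6 S=351.5502 intr=0.0000 cont=0.0000 V=0.0000[hold]  S*(6)=67.2878
k=5: j=0 S=36.1965 intr=88.0335 cont=86.5499 V=88.0335[EX]; j=1 S=54.7243 intr=69.5057 cont=68.0222 V=69.5057[EX]; j=2 S=82.7356 intr=41.4944 cont=42.0871 V=42.0871[hold]; j=3 S=125.0851 intr=0.0000 cont=16.7153 V=16.7153[hold]; j=4 S=189.1116 intr=0.0000 cont=3.0951 V=3.0951[hold]; j=5 S=285.9111 intr=0.0000 cont=0.0000 V=0.0000[hold]  S*(5)=54.7243
k=4: j=0 S=44.5065 intr=79.7235 cont=78.2399 V=79.7235[EX]; j=1 S=67.2878 intr=56.9422 cont=55.7383 V=56.9422[EX]; j=2 S=101.7300 intr=22.5000 cont=29.6129 V=29.6129[hold]; j=3 S=153.8019 intr=0.0000 cont=10.0890 V=10.0890[hold]; j=4 S=232.5276 intr=0.0000 cont=1.5977 V=1.5977[hold]  S*(4)=67.2878
k=3: j=0 S=54.7243 intr=69.5057 cont=68.0222 V=69.5057[EX]; j=1 S=82.7356 intr=41.4944 cont=43.3670 V=43.3670[hold]; j=2 S=125.0851 intr=0.0000 cont=20.0470 V=20.0470[hold]; j=3 S=189.1116 intr=0.0000 cont=5.9620 V=5.9620[hold]  S*(3)=54.7243
k=2: j=0 S=67.2878 intr=56.9422 cont=56.3422 V=56.9422[EX]; j=1 S=101.7300 intr=22.5000 cont=31.8457 V=31.8457[hold]; j=2 S=153.8019 intr=0.0000 cont=13.1616 V=13.1616[hold]  S*(2)=67.2878
k=1: j=0 S=82.7356 intr=41.4944 cont=44.4205 V=44.4205[hold]; j=1 S=125.0851 intr=0.0000 cont=22.6494 V=22.6494[hold]  S*(1)=-
k=0: j=0 S=101.7300 intr=22.5000 cont=33.6174 V=33.6174[hold]  S*(0)=-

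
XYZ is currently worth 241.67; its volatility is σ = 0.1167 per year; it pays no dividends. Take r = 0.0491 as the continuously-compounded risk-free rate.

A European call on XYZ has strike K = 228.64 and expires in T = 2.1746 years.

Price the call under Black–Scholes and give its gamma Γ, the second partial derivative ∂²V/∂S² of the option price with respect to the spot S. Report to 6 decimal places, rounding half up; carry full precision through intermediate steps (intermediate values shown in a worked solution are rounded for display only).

price = 39.736816
Γ = 0.005652

σ√T = 0.1167·√2.1746 = 0.172092
d₁ = (ln(S/K) + (r+σ²/2)T) / (σ√T) = (ln(241.67/228.64) + (0.0491+0.1167²/2)·2.1746) / 0.172092 = (0.055424 + 0.121581) / 0.172092 = 1.028550
d₂ = d₁ − σ√T = 1.028550 − 0.172092 = 0.856458
e^{−rT} = 0.898730
N(d₁) = 0.848154,  N(d₂) = 0.804128
Call price V = S·N(d₁) − K·e^{−rT}·N(d₂) = 204.973460 − 165.236644 = 39.736816
φ(d₁) = (1/√(2π))·e^{−d₁²/2} = 0.235064
Γ = φ(d₁) / (S·σ·√T) = 0.005652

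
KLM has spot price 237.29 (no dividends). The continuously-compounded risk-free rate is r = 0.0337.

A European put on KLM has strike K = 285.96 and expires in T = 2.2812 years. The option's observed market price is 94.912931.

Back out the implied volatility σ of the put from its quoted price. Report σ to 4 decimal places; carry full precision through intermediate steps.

At σ = 0.5473 the Black–Scholes value reproduces the quote:
σ√T = 0.5473·√2.2812 = 0.826622
d₁ = (ln(S/K) + (r+σ²/2)T) / (σ√T) = (ln(237.29/285.96) + (0.0337+0.5473²/2)·2.2812) / 0.826622 = (-0.186569 + 0.418529) / 0.826622 = 0.280612
d₂ = d₁ − σ√T = 0.280612 − 0.826622 = -0.546011
e^{−rT} = 0.926004
N(−d₁) = 0.389504,  N(−d₂) = 0.707471
V = K·e^{−rT}·N(−d₂) − S·N(−d₁) = 187.338379 − 92.425448 = 94.912931 (equal to the quote); since ∂V/∂σ > 0 for all σ, the implied volatility is unique

sigma = 0.5473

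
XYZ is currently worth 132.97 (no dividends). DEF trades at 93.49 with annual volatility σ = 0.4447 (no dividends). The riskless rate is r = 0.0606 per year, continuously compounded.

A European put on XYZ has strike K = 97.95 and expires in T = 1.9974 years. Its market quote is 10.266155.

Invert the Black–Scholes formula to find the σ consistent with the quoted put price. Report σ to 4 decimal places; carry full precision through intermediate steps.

sigma = 0.4565

At σ = 0.4565 the Black–Scholes value reproduces the quote:
σ√T = 0.4565·√1.9974 = 0.645169
d₁ = (ln(S/K) + (r+σ²/2)T) / (σ√T) = (ln(132.97/97.95) + (0.0606+0.4565²/2)·1.9974) / 0.645169 = (0.305666 + 0.329164) / 0.645169 = 0.983975
d₂ = d₁ − σ√T = 0.983975 − 0.645169 = 0.338807
e^{−rT} = 0.885996
N(−d₁) = 0.162564,  N(−d₂) = 0.367378
V = K·e^{−rT}·N(−d₂) − S·N(−d₁) = 31.882263 − 21.616108 = 10.266155 (the quoted price), and the Black–Scholes price is strictly increasing in σ, so σ is unique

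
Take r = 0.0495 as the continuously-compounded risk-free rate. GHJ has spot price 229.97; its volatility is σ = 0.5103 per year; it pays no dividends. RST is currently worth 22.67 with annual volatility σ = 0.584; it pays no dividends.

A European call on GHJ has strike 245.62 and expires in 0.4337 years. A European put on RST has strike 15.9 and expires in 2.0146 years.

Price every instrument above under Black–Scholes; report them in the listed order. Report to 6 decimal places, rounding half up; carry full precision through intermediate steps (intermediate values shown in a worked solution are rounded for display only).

[GHJ call K=245.62]
σ√T = 0.5103·√0.4337 = 0.336063
d₁ = (ln(S/K) + (r+σ²/2)T) / (σ√T) = (ln(229.97/245.62) + (0.0495+0.5103²/2)·0.4337) / 0.336063 = (-0.065837 + 0.077937) / 0.336063 = 0.036007
d₂ = d₁ − σ√T = 0.036007 − 0.336063 = -0.300056
e^{−rT} = 0.978761
N(d₁) = 0.514361,  N(d₂) = 0.382067
price = S·N(d₁) − K·e^{−rT}·N(d₂) = 118.287696 − 91.850165 = 26.437531
[RST put K=15.9]
σ√T = 0.584·√2.0146 = 0.828910
d₁ = (ln(S/K) + (r+σ²/2)T) / (σ√T) = (ln(22.67/15.9) + (0.0495+0.584²/2)·2.0146) / 0.828910 = (0.354723 + 0.443268) / 0.828910 = 0.962700
d₂ = d₁ − σ√T = 0.962700 − 0.828910 = 0.133791
e^{−rT} = 0.905088
N(−d₁) = 0.167849,  N(−d₂) = 0.446784
price = K·e^{−rT}·N(−d₂) − S·N(−d₁) = 6.429627 − 3.805136 = 2.624491

price(GHJ call K=245.62) = 26.437531
price(RST put K=15.9) = 2.624491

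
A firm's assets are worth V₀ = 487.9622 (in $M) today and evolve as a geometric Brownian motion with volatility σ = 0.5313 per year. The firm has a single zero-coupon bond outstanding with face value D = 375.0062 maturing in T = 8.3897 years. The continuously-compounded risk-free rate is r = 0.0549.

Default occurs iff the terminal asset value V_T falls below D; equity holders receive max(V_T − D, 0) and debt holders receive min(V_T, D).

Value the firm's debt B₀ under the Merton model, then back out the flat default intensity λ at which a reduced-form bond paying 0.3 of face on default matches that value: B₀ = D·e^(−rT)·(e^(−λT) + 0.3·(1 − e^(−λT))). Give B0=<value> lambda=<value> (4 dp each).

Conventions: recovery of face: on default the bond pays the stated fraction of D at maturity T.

Equity is a call on the firm's assets struck at D = 375.0062:
d₁ = [ln(V₀/D) + (r + σ²/2)T] / (σ√T)
   = [ln(487.9622/375.0062) + (0.0549 + 0.5·0.5313²)·8.3897] / (0.5313·√8.3897)
   = [0.263295 + 1.644715] / 1.538909 = 1.239846
d₂ = d₁ − σ√T = 1.239846 − 1.538909 = -0.299063
N(d₁) = 0.892484,  N(d₂) = 0.382446,  e^(−rT) = 0.630908
E₀ = V₀·N(d₁) − D·e^(−rT)·N(d₂)
   = 487.9622·0.892484 − 375.0062·0.630908·0.382446 = 345.013751
B₀ = V₀ − E₀ = 487.9622 − 345.013751 = 142.948449
e^(−λT) = (B₀·e^(rT)/D − 0.3)/(1 − 0.3) = (142.9484·1.585016/375.0062 − 0.3)/0.7 = 0.43455909
λ = −ln(0.43455909)/8.3897 = 0.099339

B0=142.9484 lambda=0.0993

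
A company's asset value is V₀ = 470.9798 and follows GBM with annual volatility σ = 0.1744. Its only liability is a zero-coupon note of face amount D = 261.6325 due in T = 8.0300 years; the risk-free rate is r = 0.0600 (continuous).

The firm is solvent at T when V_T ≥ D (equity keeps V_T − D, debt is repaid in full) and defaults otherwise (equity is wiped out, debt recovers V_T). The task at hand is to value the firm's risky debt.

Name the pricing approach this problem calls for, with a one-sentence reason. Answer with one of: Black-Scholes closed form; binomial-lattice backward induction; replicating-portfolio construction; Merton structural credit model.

Key observation: assets follow a GBM and default happens iff V_T < 261.6325; valuing claims on that split (equity as a call, risky debt as the residual) is the structural model's definition.

framework: Merton structural credit model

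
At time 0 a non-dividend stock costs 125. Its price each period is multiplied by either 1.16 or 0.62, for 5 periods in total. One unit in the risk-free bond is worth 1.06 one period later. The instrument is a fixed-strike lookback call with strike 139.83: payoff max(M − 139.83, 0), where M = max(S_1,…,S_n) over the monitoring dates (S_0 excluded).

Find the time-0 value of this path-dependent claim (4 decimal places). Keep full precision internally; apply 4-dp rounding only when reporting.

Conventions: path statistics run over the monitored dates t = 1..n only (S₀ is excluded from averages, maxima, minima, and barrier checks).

price = 45.5691

Under the martingale measure an up-move has probability p* = 0.8148; value the claim as the probability-weighted average of per-path payoffs, discounted 5 periods at R = 1.06.
Enumerate all 2^5 = 32 price paths (U = up ×1.16, D = down ×0.62); each path with k up-moves has probability p*^k·(1−p*)^(5−k).
DDDDD: M=77.5000, payoff=0.0000, prob=0.000218
UDDDD: M=145.0000, payoff=5.1700, prob=0.000958
DUDDD: M=89.9000, payoff=0.0000, prob=0.000958
UUDDD: M=168.2000, payoff=28.3700, prob=0.004216
DDUDD: M=77.5000, payoff=0.0000, prob=0.000958
UDUDD: M=145.0000, payoff=5.1700, prob=0.004216
DUUDD: M=104.2840, payoff=0.0000, prob=0.004216
UUUDD: M=195.1120, payoff=55.2820, prob=0.018552
DDDUD: M=77.5000, payoff=0.0000, prob=0.000958
UDDUD: M=145.0000, payoff=5.1700, prob=0.004216
DUDUD: M=89.9000, payoff=0.0000, prob=0.004216
UUDUD: M=168.2000, payoff=28.3700, prob=0.018552
DDUUD: M=77.5000, payoff=0.0000, prob=0.004216
UDUUD: M=145.0000, payoff=5.1700, prob=0.018552
DUUUD: M=120.9694, payoff=0.0000, prob=0.018552
UUUUD: M=226.3299, payoff=86.4999, prob=0.081629
DDDDU: M=77.5000, payoff=0.0000, prob=0.000958
UDDDU: M=145.0000, payoff=5.1700, prob=0.004216
DUDDU: M=89.9000, payoff=0.0000, prob=0.004216
UUDDU: M=168.2000, payoff=28.3700, prob=0.018552
DDUDU: M=77.5000, payoff=0.0000, prob=0.004216
UDUDU: M=145.0000, payoff=5.1700, prob=0.018552
DUUDU: M=104.2840, payoff=0.0000, prob=0.018552
UUUDU: M=195.1120, payoff=55.2820, prob=0.081629
DDDUU: M=77.5000, payoff=0.0000, prob=0.004216
UDDUU: M=145.0000, payoff=5.1700, prob=0.018552
DUDUU: M=89.9000, payoff=0.0000, prob=0.018552
UUDUU: M=168.2000, payoff=28.3700, prob=0.081629
DDUUU: M=77.5000, payoff=0.0000, prob=0.018552
UDUUU: M=145.0000, payoff=5.1700, prob=0.081629
DUUUU: M=140.3246, payoff=0.4946, prob=0.081629
UUUUU: M=262.5427, payoff=122.7127, prob=0.359165
Price = Σ prob·payoff / R^5 = 60.981739 / 1.338226 = 45.5691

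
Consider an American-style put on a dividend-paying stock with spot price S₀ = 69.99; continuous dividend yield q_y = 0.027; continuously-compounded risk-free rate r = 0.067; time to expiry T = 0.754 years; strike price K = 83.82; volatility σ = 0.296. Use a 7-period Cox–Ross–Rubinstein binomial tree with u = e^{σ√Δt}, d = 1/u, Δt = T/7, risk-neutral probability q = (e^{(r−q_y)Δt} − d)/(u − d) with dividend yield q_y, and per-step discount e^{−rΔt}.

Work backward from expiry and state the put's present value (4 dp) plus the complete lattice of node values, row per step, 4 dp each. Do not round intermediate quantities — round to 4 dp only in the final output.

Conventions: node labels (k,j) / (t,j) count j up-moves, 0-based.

price = 15.3828
tree:
15.3828
20.4202 10.5270
26.1891 14.9001 6.2705
31.5244 20.3095 9.6623 2.9416
36.3658 26.1891 14.3464 5.0797 0.8285
40.7590 31.5244 20.3095 8.5422 1.6621 0.0000
44.7454 36.3658 26.1891 13.8300 3.3345 0.0000 0.0000
48.3628 40.7590 31.5244 20.3095 6.6895 0.0000 0.0000 0.0000

Δt=0.10771  u=1.10202  d=0.90742  q=0.49792  discount=0.99281
step 7 (expiry): payoffs max(K−S,0) = 48.3628 40.7590 31.5244 20.3095 6.6895 0.0000 0.0000 0.0000
k=6: (k=6,j=0): S=39.0746, K−S=44.7454, hold=44.2562 ⇒ V=44.7454 exercise | (k=6,j=1): S=47.4542, K−S=36.3658, hold=35.9009 ⇒ V=36.3658 exercise | (k=6,j=2): S=57.6309, K−S=26.1891, hold=25.7537 ⇒ V=26.1891 exercise | (k=6,j=3): S=69.9900, K−S=13.8300, hold=13.4305 ⇒ V=13.8300 exercise | (k=6,j=4): S=84.9995, K−S=0.0000, hold=3.3345 ⇒ V=3.3345 continue | (k=6,j=5): S=103.2279, K−S=0.0000, hold=0.0000 ⇒ V=0.0000 continue | (k=6,j=6): S=125.3654, K−S=0.0000, hold=0.0000 ⇒ V=0.0000 continue
k=5: (k=5,j=0): S=43.0610, K−S=40.7590, hold=40.2813 ⇒ V=40.7590 exercise | (k=5,j=1): S=52.2956, K−S=31.5244, hold=31.0735 ⇒ V=31.5244 exercise | (k=5,j=2): S=63.5105, K−S=20.3095, hold=19.8912 ⇒ V=20.3095 exercise | (k=5,j=3): S=77.1305, K−S=6.6895, hold=8.5422 ⇒ V=8.5422 continue | (k=5,j=4): S=93.6714, K−S=0.0000, hold=1.6621 ⇒ V=1.6621 continue | (k=5,j=5): S=113.7595, K−S=0.0000, hold=0.0000 ⇒ V=0.0000 continue
k=4: (k=4,j=0): S=47.4542, K−S=36.3658, hold=35.9009 ⇒ V=36.3658 exercise | (k=4,j=1): S=57.6309, K−S=26.1891, hold=25.7537 ⇒ V=26.1891 exercise | (k=4,j=2): S=69.9900, K−S=13.8300, hold=14.3464 ⇒ V=14.3464 continue | (k=4,j=3): S=84.9995, K−S=0.0000, hold=5.0797 ⇒ V=5.0797 continue | (k=4,j=4): S=103.2279, K−S=0.0000, hold=0.8285 ⇒ V=0.8285 continue
k=3: (k=3,j=0): S=52.2956, K−S=31.5244, hold=31.0735 ⇒ V=31.5244 exercise | (k=3,j=1): S=63.5105, K−S=20.3095, hold=20.1464 ⇒ V=20.3095 exercise | (k=3,j=2): S=77.1305, K−S=6.6895, hold=9.6623 ⇒ V=9.6623 continue | (k=3,j=3): S=93.6714, K−S=0.0000, hold=2.9416 ⇒ V=2.9416 continue
k=2: (k=2,j=0): S=57.6309, K−S=26.1891, hold=25.7537 ⇒ V=26.1891 exercise | (k=2,j=1): S=69.9900, K−S=13.8300, hold=14.9001 ⇒ V=14.9001 continue | (k=2,j=2): S=84.9995, K−S=0.0000, hold=6.2705 ⇒ V=6.2705 continue
k=1: (k=1,j=0): S=63.5105, K−S=20.3095, hold=20.4202 ⇒ V=20.4202 continue | (k=1,j=1): S=77.1305, K−S=6.6895, hold=10.5270 ⇒ V=10.5270 continue
k=0: (k=0,j=0): S=69.9900, K−S=13.8300, hold=15.3828 ⇒ V=15.3828 continue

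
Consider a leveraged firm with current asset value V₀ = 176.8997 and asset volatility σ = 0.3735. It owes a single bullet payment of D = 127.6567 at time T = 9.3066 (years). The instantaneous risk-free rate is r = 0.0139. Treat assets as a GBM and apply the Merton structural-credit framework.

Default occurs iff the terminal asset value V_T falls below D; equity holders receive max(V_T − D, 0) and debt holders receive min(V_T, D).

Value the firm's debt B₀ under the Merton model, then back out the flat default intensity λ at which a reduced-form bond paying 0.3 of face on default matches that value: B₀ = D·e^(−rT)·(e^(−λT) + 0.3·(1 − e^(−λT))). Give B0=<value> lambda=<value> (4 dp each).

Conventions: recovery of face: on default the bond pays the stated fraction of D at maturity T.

B0=77.9073 lambda=0.0616

Equity is a call on the firm's assets struck at D = 127.6567:
d₁ = [ln(V₀/D) + (r + σ²/2)T] / (σ√T)
   = [ln(176.8997/127.6567) + (0.0139 + 0.5·0.3735²)·9.3066] / (0.3735·√9.3066)
   = [0.326238 + 0.778508] / 1.139426 = 0.969563
d₂ = d₁ − σ√T = 0.969563 − 1.139426 = -0.169863
N(d₁) = 0.833868,  N(d₂) = 0.432559,  e^(−rT) = 0.878656
E₀ = V₀·N(d₁) − D·e^(−rT)·N(d₂)
   = 176.8997·0.833868 − 127.6567·0.878656·0.432559 = 98.992417
B₀ = V₀ − E₀ = 176.8997 − 98.992417 = 77.907283
e^(−λT) = (B₀·e^(rT)/D − 0.3)/(1 − 0.3) = (77.9073·1.138102/127.6567 − 0.3)/0.7 = 0.56367053
λ = −ln(0.56367053)/9.3066 = 0.061600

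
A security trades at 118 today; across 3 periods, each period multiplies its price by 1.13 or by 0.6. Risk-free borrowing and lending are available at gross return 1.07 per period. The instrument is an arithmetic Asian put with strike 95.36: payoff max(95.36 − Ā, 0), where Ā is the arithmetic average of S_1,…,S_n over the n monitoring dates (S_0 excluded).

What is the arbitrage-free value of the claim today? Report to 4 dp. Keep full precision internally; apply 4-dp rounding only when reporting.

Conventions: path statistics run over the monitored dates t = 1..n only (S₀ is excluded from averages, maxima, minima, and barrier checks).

Set p* = 0.8868 (from d < R < u); the path-dependent value is the discounted p*-expectation over all price paths.
Enumerate all 2^3 = 8 price paths (U = up ×1.13, D = down ×0.6); each path with k up-moves has probability p*^k·(1−p*)^(3−k).
DDD: Ā=46.2560, payoff=49.1040, prob=0.001451
UDD: Ā=87.1155, payoff=8.2445, prob=0.011365
DUD: Ā=66.2688, payoff=29.0912, prob=0.011365
UUD: Ā=124.8062, payoff=0.0000, prob=0.089027
DDU: Ā=53.7608, payoff=41.5992, prob=0.011365
UDU: Ā=101.2495, payoff=0.0000, prob=0.089027
DUU: Ā=80.4028, payoff=14.9572, prob=0.089027
UUU: Ā=151.4253, payoff=0.0000, prob=0.697374
Price = Σ prob·payoff / R^3 = 2.299929 / 1.225043 = 1.8774

price = 1.8774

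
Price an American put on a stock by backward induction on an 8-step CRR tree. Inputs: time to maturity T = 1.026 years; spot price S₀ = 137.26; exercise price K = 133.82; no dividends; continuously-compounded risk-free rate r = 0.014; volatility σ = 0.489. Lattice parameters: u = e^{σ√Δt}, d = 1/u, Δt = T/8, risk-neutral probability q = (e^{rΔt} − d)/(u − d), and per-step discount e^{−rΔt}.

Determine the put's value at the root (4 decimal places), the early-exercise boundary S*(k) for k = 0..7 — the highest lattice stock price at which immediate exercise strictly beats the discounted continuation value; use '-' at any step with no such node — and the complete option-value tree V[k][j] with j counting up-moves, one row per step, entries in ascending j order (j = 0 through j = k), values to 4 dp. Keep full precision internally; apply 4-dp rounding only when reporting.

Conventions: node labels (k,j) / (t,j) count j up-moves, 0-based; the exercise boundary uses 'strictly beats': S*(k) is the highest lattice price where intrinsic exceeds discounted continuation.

price = 23.4925
boundary = - - - - 68.1284 81.1675 68.1284 81.1675
tree:
23.4925
31.9569 13.7047
42.1558 20.1778 6.2029
53.6787 28.8711 10.1101 1.6667
65.6916 39.8669 16.1498 3.1004 0.0000
76.6360 52.6525 25.0995 5.7671 0.0000 0.0000
85.8223 65.6916 37.4971 10.7275 0.0000 0.0000 0.0000
93.5329 76.6360 52.6525 19.9545 0.0000 0.0000 0.0000 0.0000
100.0048 85.8223 65.6916 37.1179 0.0000 0.0000 0.0000 0.0000 0.0000

Δt=0.12825  u=1.19139  d=0.83936  q=0.46144  discount=0.99821
step 8 (expiry): payoffs max(K−S,0) = 100.0048 85.8223 65.6916 37.1179 0.0000 0.0000 0.0000 0.0000 0.0000
step 7: (k=7,j=0): S=40.2871, K−S=93.5329, hold=93.2928 ⇒ V=93.5329 exercise | (k=7,j=1): S=57.1840, K−S=76.6360, hold=76.3960 ⇒ V=76.6360 exercise | (k=7,j=2): S=81.1675, K−S=52.6525, hold=52.4125 ⇒ V=52.6525 exercise | (k=7,j=3): S=115.2100, K−S=18.6100, hold=19.9545 ⇒ V=19.9545 continue | (k=7,j=4): S=163.5302, K−S=0.0000, hold=0.0000 ⇒ V=0.0000 continue | (k=7,j=5): S=232.1164, K−S=0.0000, hold=0.0000 ⇒ V=0.0000 continue | (k=7,j=6): S=329.4684, K−S=0.0000, hold=0.0000 ⇒ V=0.0000 continue | (k=7,j=7): S=467.6509, K−S=0.0000, hold=0.0000 ⇒ V=0.0000 continue  boundary S*=81.1675
step 6: (k=6,j=0): S=47.9977, K−S=85.8223, hold=85.5823 ⇒ V=85.8223 exercise | (k=6,j=1): S=68.1284, K−S=65.6916, hold=65.4516 ⇒ V=65.6916 exercise | (k=6,j=2): S=96.7021, K−S=37.1179, hold=37.4971 ⇒ V=37.4971 continue | (k=6,j=3): S=137.2600, K−S=0.0000, hold=10.7275 ⇒ V=10.7275 continue | (k=6,j=4): S=194.8282, K−S=0.0000, hold=0.0000 ⇒ V=0.0000 continue | (k=6,j=5): S=276.5412, K−S=0.0000, hold=0.0000 ⇒ V=0.0000 continue | (k=6,j=6): S=392.5254, K−S=0.0000, hold=0.0000 ⇒ V=0.0000 continue  boundary S*=68.1284
step 5: (k=5,j=0): S=57.1840, K−S=76.6360, hold=76.3960 ⇒ V=76.6360 exercise | (k=5,j=1): S=81.1675, K−S=52.6525, hold=52.5871 ⇒ V=52.6525 exercise | (k=5,j=2): S=115.2100, K−S=18.6100, hold=25.0995 ⇒ V=25.0995 continue | (k=5,j=3): S=163.5302, K−S=0.0000, hold=5.7671 ⇒ V=5.7671 continue | (k=5,j=4): S=232.1164, K−S=0.0000, hold=0.0000 ⇒ V=0.0000 continue | (k=5,j=5): S=329.4684, K−S=0.0000, hold=0.0000 ⇒ V=0.0000 continue  boundary S*=81.1675
step 4: (k=4,j=0): S=68.1284, K−S=65.6916, hold=65.4516 ⇒ V=65.6916 exercise | (k=4,j=1): S=96.7021, K−S=37.1179, hold=39.8669 ⇒ V=39.8669 continue | (k=4,j=2): S=137.2600, K−S=0.0000, hold=16.1498 ⇒ V=16.1498 continue | (k=4,j=3): S=194.8282, K−S=0.0000, hold=3.1004 ⇒ V=3.1004 continue | (k=4,j=4): S=276.5412, K−S=0.0000, hold=0.0000 ⇒ V=0.0000 continue  boundary S*=68.1284
step 3: (k=3,j=0): S=81.1675, K−S=52.6525, hold=53.6787 ⇒ V=53.6787 continue | (k=3,j=1): S=115.2100, K−S=18.6100, hold=28.8711 ⇒ V=28.8711 continue | (k=3,j=2): S=163.5302, K−S=0.0000, hold=10.1101 ⇒ V=10.1101 continue | (k=3,j=3): S=232.1164, K−S=0.0000, hold=1.6667 ⇒ V=1.6667 continue  boundary S*=-
step 2: (k=2,j=0): S=96.7021, K−S=37.1179, hold=42.1558 ⇒ V=42.1558 continue | (k=2,j=1): S=137.2600, K−S=0.0000, hold=20.1778 ⇒ V=20.1778 continue | (k=2,j=2): S=194.8282, K−S=0.0000, hold=6.2029 ⇒ V=6.2029 continue  boundary S*=-
step 1: (k=1,j=0): S=115.2100, K−S=18.6100, hold=31.9569 ⇒ V=31.9569 continue | (k=1,j=1): S=163.5302, K−S=0.0000, hold=13.7047 ⇒ V=13.7047 continue  boundary S*=-
step 0: (k=0,j=0): S=137.2600, K−S=0.0000, hold=23.4925 ⇒ V=23.4925 continue  boundary S*=-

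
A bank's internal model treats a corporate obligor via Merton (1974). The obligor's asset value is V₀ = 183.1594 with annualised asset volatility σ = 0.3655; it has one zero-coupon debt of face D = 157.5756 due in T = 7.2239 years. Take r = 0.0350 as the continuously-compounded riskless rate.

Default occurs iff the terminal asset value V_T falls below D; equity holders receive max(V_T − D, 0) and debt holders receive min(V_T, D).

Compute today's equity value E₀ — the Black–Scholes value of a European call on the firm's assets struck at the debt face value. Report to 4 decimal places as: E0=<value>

Equity is a call on the firm's assets struck at D = 157.5756:
d₁ = [ln(V₀/D) + (r + σ²/2)T] / (σ√T)
   = [ln(183.1594/157.5756) + (0.0350 + 0.5·0.3655²)·7.2239] / (0.3655·√7.2239)
   = [0.150451 + 0.735358] / 0.982366 = 0.901710
d₂ = d₁ − σ√T = 0.901710 − 0.982366 = -0.080656
N(d₁) = 0.816395,  N(d₂) = 0.467858,  e^(−rT) = 0.776595
E₀ = V₀·N(d₁) − D·e^(−rT)·N(d₂)
   = 183.1594·0.816395 − 157.5756·0.776595·0.467858 = 92.277447

E0=92.2774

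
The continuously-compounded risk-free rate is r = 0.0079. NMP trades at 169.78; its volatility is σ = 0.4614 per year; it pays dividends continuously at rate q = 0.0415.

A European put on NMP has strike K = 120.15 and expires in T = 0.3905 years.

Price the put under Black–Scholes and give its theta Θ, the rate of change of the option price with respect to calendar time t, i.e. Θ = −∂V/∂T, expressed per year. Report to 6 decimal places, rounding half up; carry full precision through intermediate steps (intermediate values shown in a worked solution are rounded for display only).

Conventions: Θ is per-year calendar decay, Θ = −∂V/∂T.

σ√T = 0.4614·√0.3905 = 0.288329
d₁ = (ln(S/K) + (r−q+σ²/2)T) / (σ√T) = (ln(169.78/120.15) + (0.0079−0.0415+0.4614²/2)·0.3905) / 0.288329 = (0.345763 + 0.028446) / 0.288329 = 1.297853
d₂ = d₁ − σ√T = 1.297853 − 0.288329 = 1.009524
e^{−rT} = 0.996920
e^{−qT} = 0.983925
N(−d₁) = 0.097169,  N(−d₂) = 0.156362
Put price V = K·e^{−rT}·N(−d₂) − S·e^{−qT}·N(−d₁) = 18.728986 − 16.232142 = 2.496844
φ(d₁) = (1/√(2π))·e^{−d₁²/2} = 0.171847
Θ = −S·e^{−qT}·φ(d₁)·σ/(2√T) − q·S·e^{−qT}·N(−d₁) + r·K·e^{−rT}·N(−d₂) = −10.598097 − 0.673634 + 0.147959 = -11.123772

price = 2.496844
Θ = -11.123772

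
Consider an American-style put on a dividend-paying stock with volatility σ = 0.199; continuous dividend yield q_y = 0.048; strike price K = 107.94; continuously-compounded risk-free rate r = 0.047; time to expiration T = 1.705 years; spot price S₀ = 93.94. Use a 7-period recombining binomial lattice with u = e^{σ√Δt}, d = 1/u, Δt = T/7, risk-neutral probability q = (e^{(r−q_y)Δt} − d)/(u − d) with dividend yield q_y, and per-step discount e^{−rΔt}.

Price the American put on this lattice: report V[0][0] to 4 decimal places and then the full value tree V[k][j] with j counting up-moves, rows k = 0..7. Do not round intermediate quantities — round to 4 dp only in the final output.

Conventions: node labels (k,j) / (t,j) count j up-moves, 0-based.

price = 18.1078
tree:
18.1078
23.9811 12.0358
30.7530 17.0554 6.7629
37.9733 23.3682 10.4705 2.8165
44.5183 30.7530 15.7482 4.8733 0.6047
50.4510 37.9733 22.7875 8.3263 1.1633 0.0000
55.8287 44.5183 30.7530 14.0000 2.2380 0.0000 0.0000
60.7034 50.4510 37.9733 22.7875 4.3057 0.0000 0.0000 0.0000

params: Δt=0.24357 u=1.10320 d=0.90646 q=0.47423 e^(-rΔt)=0.98862
t_7 payoffs: 60.7034 50.4510 37.9733 22.7875 4.3057 0.0000 0.0000 0.0000
k=6: node(6,0) S=52.1113 payoff=55.8287 vs cont=55.2058 → 55.8287 [stop]  node(6,1) S=63.4217 payoff=44.5183 vs cont=44.0268 → 44.5183 [stop]  node(6,2) S=77.1870 payoff=30.7530 vs cont=30.4215 → 30.7530 [stop]  node(6,3) S=93.9400 payoff=14.0000 vs cont=13.8633 → 14.0000 [stop]  node(6,4) S=114.3291 payoff=0.0000 vs cont=2.2380 → 2.2380 [wait]  node(6,5) S=139.1435 payoff=0.0000 vs cont=0.0000 → 0.0000 [wait]  node(6,6) S=169.3437 payoff=0.0000 vs cont=0.0000 → 0.0000 [wait]
k=5: node(5,0) S=57.4890 payoff=50.4510 vs cont=49.8905 → 50.4510 [stop]  node(5,1) S=69.9667 payoff=37.9733 vs cont=37.5579 → 37.9733 [stop]  node(5,2) S=85.1525 payoff=22.7875 vs cont=22.5486 → 22.7875 [stop]  node(5,3) S=103.6343 payoff=4.3057 vs cont=8.3263 → 8.3263 [wait]  node(5,4) S=126.1275 payoff=0.0000 vs cont=1.1633 → 1.1633 [wait]  node(5,5) S=153.5027 payoff=0.0000 vs cont=0.0000 → 0.0000 [wait]
k=4: node(4,0) S=63.4217 payoff=44.5183 vs cont=44.0268 → 44.5183 [stop]  node(4,1) S=77.1870 payoff=30.7530 vs cont=30.4215 → 30.7530 [stop]  node(4,2) S=93.9400 payoff=14.0000 vs cont=15.7482 → 15.7482 [wait]  node(4,3) S=114.3291 payoff=0.0000 vs cont=4.8733 → 4.8733 [wait]  node(4,4) S=139.1435 payoff=0.0000 vs cont=0.6047 → 0.6047 [wait]
k=3: node(3,0) S=69.9667 payoff=37.9733 vs cont=37.5579 → 37.9733 [stop]  node(3,1) S=85.1525 payoff=22.7875 vs cont=23.3682 → 23.3682 [wait]  node(3,2) S=103.6343 payoff=4.3057 vs cont=10.4705 → 10.4705 [wait]  node(3,3) S=126.1275 payoff=0.0000 vs cont=2.8165 → 2.8165 [wait]
k=2: node(2,0) S=77.1870 payoff=30.7530 vs cont=30.6938 → 30.7530 [stop]  node(2,1) S=93.9400 payoff=14.0000 vs cont=17.0554 → 17.0554 [wait]  node(2,2) S=114.3291 payoff=0.0000 vs cont=6.7629 → 6.7629 [wait]
k=1: node(1,0) S=85.1525 payoff=22.7875 vs cont=23.9811 → 23.9811 [wait]  node(1,1) S=103.6343 payoff=4.3057 vs cont=12.0358 → 12.0358 [wait]
k=0: node(0,0) S=93.9400 payoff=14.0000 vs cont=18.1078 → 18.1078 [wait]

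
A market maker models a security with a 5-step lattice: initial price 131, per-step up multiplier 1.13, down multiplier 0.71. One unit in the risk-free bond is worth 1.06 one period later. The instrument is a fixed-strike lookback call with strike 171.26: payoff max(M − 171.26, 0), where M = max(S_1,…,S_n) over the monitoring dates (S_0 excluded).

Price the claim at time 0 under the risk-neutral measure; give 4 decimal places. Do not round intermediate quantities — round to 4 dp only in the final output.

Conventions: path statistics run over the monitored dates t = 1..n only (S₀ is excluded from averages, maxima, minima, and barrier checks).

price = 24.8737

Set p* = 0.8333 (from d < R < u); the path-dependent value is the discounted p*-expectation over all price paths.
Enumerate all 2^5 = 32 price paths (U = up ×1.13, D = down ×0.71); each path with k up-moves has probability p*^k·(1−p*)^(5−k).
DDDDD: M=93.0100, payoff=0.0000, prob=0.000129
UDDDD: M=148.0300, payoff=0.0000, prob=0.000643
DUDDD: M=105.1013, payoff=0.0000, prob=0.000643
UUDDD: M=167.2739, payoff=0.0000, prob=0.003215
DDUDD: M=93.0100, payoff=0.0000, prob=0.000643
UDUDD: M=148.0300, payoff=0.0000, prob=0.003215
DUUDD: M=118.7645, payoff=0.0000, prob=0.003215
UUUDD: M=189.0195, payoff=17.7595, prob=0.016075
DDDUD: M=93.0100, payoff=0.0000, prob=0.000643
UDDUD: M=148.0300, payoff=0.0000, prob=0.003215
DUDUD: M=105.1013, payoff=0.0000, prob=0.003215
UUDUD: M=167.2739, payoff=0.0000, prob=0.016075
DDUUD: M=93.0100, payoff=0.0000, prob=0.003215
UDUUD: M=148.0300, payoff=0.0000, prob=0.016075
DUUUD: M=134.2038, payoff=0.0000, prob=0.016075
UUUUD: M=213.5920, payoff=42.3320, prob=0.080376
DDDDU: M=93.0100, payoff=0.0000, prob=0.000643
UDDDU: M=148.0300, payoff=0.0000, prob=0.003215
DUDDU: M=105.1013, payoff=0.0000, prob=0.003215
UUDDU: M=167.2739, payoff=0.0000, prob=0.016075
DDUDU: M=93.0100, payoff=0.0000, prob=0.003215
UDUDU: M=148.0300, payoff=0.0000, prob=0.016075
DUUDU: M=118.7645, payoff=0.0000, prob=0.016075
UUUDU: M=189.0195, payoff=17.7595, prob=0.080376
DDDUU: M=93.0100, payoff=0.0000, prob=0.003215
UDDUU: M=148.0300, payoff=0.0000, prob=0.016075
DUDUU: M=105.1013, payoff=0.0000, prob=0.016075
UUDUU: M=167.2739, payoff=0.0000, prob=0.080376
DDUUU: M=95.2847, payoff=0.0000, prob=0.016075
UDUUU: M=151.6504, payoff=0.0000, prob=0.080376
DUUUU: M=151.6504, payoff=0.0000, prob=0.080376
UUUUU: M=241.3590, payoff=70.0990, prob=0.401878
Price = Σ prob·payoff / R^5 = 33.286594 / 1.338226 = 24.8737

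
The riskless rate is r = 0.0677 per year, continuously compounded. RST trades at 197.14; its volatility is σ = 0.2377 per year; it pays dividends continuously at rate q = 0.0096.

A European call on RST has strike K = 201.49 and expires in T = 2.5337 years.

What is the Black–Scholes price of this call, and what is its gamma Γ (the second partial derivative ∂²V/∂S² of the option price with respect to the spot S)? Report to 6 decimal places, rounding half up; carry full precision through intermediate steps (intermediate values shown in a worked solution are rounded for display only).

price = 39.963512
Γ = 0.004558

σ√T = 0.2377·√2.5337 = 0.378361
d₁ = (ln(S/K) + (r−q+σ²/2)T) / (σ√T) = (ln(197.14/201.49) + (0.0677−0.0096+0.2377²/2)·2.5337) / 0.378361 = (-0.021826 + 0.218787) / 0.378361 = 0.520563
d₂ = d₁ − σ√T = 0.520563 − 0.378361 = 0.142202
e^{−rT} = 0.842374
e^{−qT} = 0.975970
N(d₁) = 0.698664,  N(d₂) = 0.556540
Call price V = S·e^{−qT}·N(d₁) − K·e^{−rT}·N(d₂) = 134.424936 − 94.461424 = 39.963512
φ(d₁) = (1/√(2π))·e^{−d₁²/2} = 0.348390
Γ = e^{−qT}·φ(d₁) / (S·σ·√T) = 0.004558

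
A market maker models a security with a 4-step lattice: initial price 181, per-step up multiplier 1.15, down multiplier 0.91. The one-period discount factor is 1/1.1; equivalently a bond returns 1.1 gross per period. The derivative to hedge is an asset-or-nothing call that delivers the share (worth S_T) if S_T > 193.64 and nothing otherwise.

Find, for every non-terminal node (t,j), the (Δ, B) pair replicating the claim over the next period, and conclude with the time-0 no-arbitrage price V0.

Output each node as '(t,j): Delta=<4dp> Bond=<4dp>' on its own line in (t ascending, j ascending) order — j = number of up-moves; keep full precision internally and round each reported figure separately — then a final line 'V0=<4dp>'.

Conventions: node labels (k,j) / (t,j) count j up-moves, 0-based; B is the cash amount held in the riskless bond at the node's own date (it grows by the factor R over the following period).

No-arbitrage ⇒ martingale measure with p* = (R−d)/(u−d) = 0.7917.
Expiry values: V(4,0)=0.0000, V(4,1)=0.0000, V(4,2)=198.2244, V(4,3)=250.5033, V(4,4)=316.5701
  t=3,j=0: stock 136.3964 → up 156.8558 (V=0.0000), down 124.1207 (V=0.0000). Price 0.0000; hedge Δ=0.0000, bond B=0.0000.
  t=3,j=1: stock 172.3690 → up 198.2244 (V=198.2244), down 156.8558 (V=0.0000). Price 142.6615; hedge Δ=4.7917, bond B=-683.2734.
  t=3,j=2: stock 217.8290 → up 250.5033 (V=250.5033), down 198.2244 (V=198.2244). Price 217.8290; hedge Δ=1.0000, bond B=0.0000.
  t=3,j=3: stock 275.2784 → up 316.5701 (V=316.5701), down 250.5033 (V=250.5033). Price 275.2784; hedge Δ=1.0000, bond B=0.0000.
  t=2,j=0: stock 149.8861 → up 172.3690 (V=142.6615), down 136.3964 (V=0.0000). Price 102.6730; hedge Δ=3.9658, bond B=-491.7498.
  t=2,j=1: stock 189.4165 → up 217.8290 (V=217.8290), down 172.3690 (V=142.6615). Price 183.7901; hedge Δ=1.6535, bond B=-129.4078.
  t=2,j=2: stock 239.3725 → up 275.2784 (V=275.2784), down 217.8290 (V=217.8290). Price 239.3725; hedge Δ=1.0000, bond B=0.0000.
  t=1,j=0: stock 164.7100 → up 189.4165 (V=183.7901), down 149.8861 (V=102.6730). Price 151.7188; hedge Δ=2.0520, bond B=-186.2689.
  t=1,j=1: stock 208.1500 → up 239.3725 (V=239.3725), down 189.4165 (V=183.7901). Price 207.0844; hedge Δ=1.1126, bond B=-24.5091.
  t=0,j=0: stock 181.0000 → up 208.1500 (V=207.0844), down 164.7100 (V=151.7188). Price 177.7726; hedge Δ=1.2745, bond B=-52.9173.
Verification: the root portfolio costs Δ(0,0)·S0 + B(0,0) = 177.7726, matching V0.

(0,0): Delta=1.2745 Bond=-52.9173
(1,0): Delta=2.0520 Bond=-186.2689
(1,1): Delta=1.1126 Bond=-24.5091
(2,0): Delta=3.9658 Bond=-491.7498
(2,1): Delta=1.6535 Bond=-129.4078
(2,2): Delta=1.0000 Bond=0.0000
(3,0): Delta=0.0000 Bond=0.0000
(3,1): Delta=4.7917 Bond=-683.2734
(3,2): Delta=1.0000 Bond=0.0000
(3,3): Delta=1.0000 Bond=0.0000
V0=177.7726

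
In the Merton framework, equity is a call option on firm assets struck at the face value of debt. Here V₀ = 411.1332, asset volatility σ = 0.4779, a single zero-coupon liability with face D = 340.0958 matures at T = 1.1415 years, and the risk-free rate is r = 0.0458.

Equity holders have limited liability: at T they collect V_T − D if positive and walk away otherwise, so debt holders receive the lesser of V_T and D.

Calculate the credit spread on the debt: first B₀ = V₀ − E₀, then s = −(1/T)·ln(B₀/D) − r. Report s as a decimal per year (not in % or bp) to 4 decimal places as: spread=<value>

spread=0.1088

Apply the equity-as-call identities (strike 340.0958, horizon 1.1415 years):
d₁ = [ln(V₀/D) + (r + σ²/2)T] / (σ√T)
   = [ln(411.1332/340.0958) + (0.0458 + 0.5·0.4779²)·1.1415] / (0.4779·√1.1415)
   = [0.189690 + 0.182633] / 0.510593 = 0.729198
d₂ = d₁ − σ√T = 0.729198 − 0.510593 = 0.218604
N(d₁) = 0.767060,  N(d₂) = 0.586521,  e^(−rT) = 0.949062
E₀ = V₀·N(d₁) − D·e^(−rT)·N(d₂)
   = 411.1332·0.767060 − 340.0958·0.949062·0.586521 = 126.051057
B₀ = V₀ − E₀ = 411.1332 − 126.051057 = 285.082143
spread = −(1/T)·ln(B₀/D) − r = −(1/1.1415)·ln(285.082143/340.0958) − 0.0458 = 0.10877730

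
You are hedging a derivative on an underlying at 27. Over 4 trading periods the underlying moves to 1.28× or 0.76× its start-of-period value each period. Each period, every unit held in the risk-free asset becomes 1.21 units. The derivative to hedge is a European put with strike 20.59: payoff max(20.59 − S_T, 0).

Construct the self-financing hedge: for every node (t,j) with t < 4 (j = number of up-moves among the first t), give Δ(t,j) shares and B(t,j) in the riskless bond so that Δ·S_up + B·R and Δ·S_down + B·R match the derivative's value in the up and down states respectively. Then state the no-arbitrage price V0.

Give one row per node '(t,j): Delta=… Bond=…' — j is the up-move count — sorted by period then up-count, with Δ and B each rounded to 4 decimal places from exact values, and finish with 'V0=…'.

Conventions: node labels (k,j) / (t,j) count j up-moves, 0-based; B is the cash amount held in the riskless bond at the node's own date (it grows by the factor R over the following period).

The replicating-portfolio and risk-neutral prices coincide; use p* = (1.21−0.76)/(1.28−0.76) = 0.8654 for the latter.
At maturity the claim pays: V(4,0)=11.5822, V(4,1)=5.4190, V(4,2)=0.0000, V(4,3)=0.0000, V(4,4)=0.0000
(3,0): S=11.8524. Δ = (V_up−V_dn)/(S_up−S_dn) = (5.4190−11.5822)/(15.1710−9.0078) = -1.0000. V = [p*·5.4190 + (1−p*)·11.5822]/1.21 = 5.1642. B = V − Δ·S = 17.0165.
(3,1): S=19.9619. Δ = (V_up−V_dn)/(S_up−S_dn) = (0.0000−5.4190)/(25.5512−15.1710) = -0.5221. V = [p*·0.0000 + (1−p*)·5.4190]/1.21 = 0.6029. B = V − Δ·S = 11.0240.
(3,2): S=33.6200. Δ = (V_up−V_dn)/(S_up−S_dn) = (0.0000−0.0000)/(43.0336−25.5512) = 0.0000. V = [p*·0.0000 + (1−p*)·0.0000]/1.21 = 0.0000. B = V − Δ·S = 0.0000.
(3,3): S=56.6231. Δ = (V_up−V_dn)/(S_up−S_dn) = (0.0000−0.0000)/(72.4776−43.0336) = 0.0000. V = [p*·0.0000 + (1−p*)·0.0000]/1.21 = 0.0000. B = V − Δ·S = 0.0000.
(2,0): S=15.5952. Δ = (V_up−V_dn)/(S_up−S_dn) = (0.6029−5.1642)/(19.9619−11.8524) = -0.5625. V = [p*·0.6029 + (1−p*)·5.1642]/1.21 = 1.0057. B = V − Δ·S = 9.7774.
(2,1): S=26.2656. Δ = (V_up−V_dn)/(S_up−S_dn) = (0.0000−0.6029)/(33.6200−19.9619) = -0.0441. V = [p*·0.0000 + (1−p*)·0.6029]/1.21 = 0.0671. B = V − Δ·S = 1.2264.
(2,2): S=44.2368. Δ = (V_up−V_dn)/(S_up−S_dn) = (0.0000−0.0000)/(56.6231−33.6200) = 0.0000. V = [p*·0.0000 + (1−p*)·0.0000]/1.21 = 0.0000. B = V − Δ·S = 0.0000.
(1,0): S=20.5200. Δ = (V_up−V_dn)/(S_up−S_dn) = (0.0671−1.0057)/(26.2656−15.5952) = -0.0880. V = [p*·0.0671 + (1−p*)·1.0057]/1.21 = 0.1599. B = V − Δ·S = 1.9649.
(1,1): S=34.5600. Δ = (V_up−V_dn)/(S_up−S_dn) = (0.0000−0.0671)/(44.2368−26.2656) = -0.0037. V = [p*·0.0000 + (1−p*)·0.0671]/1.21 = 0.0075. B = V − Δ·S = 0.1364.
(0,0): S=27.0000. Δ = (V_up−V_dn)/(S_up−S_dn) = (0.0075−0.1599)/(34.5600−20.5200) = -0.0109. V = [p*·0.0075 + (1−p*)·0.1599]/1.21 = 0.0231. B = V − Δ·S = 0.3162.
Check: Δ(0,0)·S0 + B(0,0) = 0.0231 = V0.

(0,0): Delta=-0.0109 Bond=0.3162
(1,0): Delta=-0.0880 Bond=1.9649
(1,1): Delta=-0.0037 Bond=0.1364
(2,0): Delta=-0.5625 Bond=9.7774
(2,1): Delta=-0.0441 Bond=1.2264
(2,2): Delta=0.0000 Bond=0.0000
(3,0): Delta=-1.0000 Bond=17.0165
(3,1): Delta=-0.5221 Bond=11.0240
(3,2): Delta=0.0000 Bond=0.0000
(3,3): Delta=0.0000 Bond=0.0000
V0=0.0231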